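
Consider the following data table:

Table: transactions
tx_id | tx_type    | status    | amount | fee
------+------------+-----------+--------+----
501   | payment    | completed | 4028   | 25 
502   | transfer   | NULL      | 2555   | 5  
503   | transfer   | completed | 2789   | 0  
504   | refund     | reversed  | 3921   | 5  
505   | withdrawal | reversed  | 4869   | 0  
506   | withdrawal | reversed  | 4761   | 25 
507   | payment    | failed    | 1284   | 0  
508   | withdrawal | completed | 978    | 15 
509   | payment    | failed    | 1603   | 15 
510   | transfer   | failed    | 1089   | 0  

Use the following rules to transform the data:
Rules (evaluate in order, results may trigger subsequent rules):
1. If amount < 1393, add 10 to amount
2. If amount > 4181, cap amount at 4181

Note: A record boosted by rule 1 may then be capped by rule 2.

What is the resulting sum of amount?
26639

Step 1: Apply rule 1 to records with amount < 1393
  - 3 records get bonus of 10
  - Of these, 0 records then exceed 4181 and get capped
Step 2: Apply rule 2 to records with amount > 4181
  - 2 records (original) are capped
Step 3: Calculate final sum = 26639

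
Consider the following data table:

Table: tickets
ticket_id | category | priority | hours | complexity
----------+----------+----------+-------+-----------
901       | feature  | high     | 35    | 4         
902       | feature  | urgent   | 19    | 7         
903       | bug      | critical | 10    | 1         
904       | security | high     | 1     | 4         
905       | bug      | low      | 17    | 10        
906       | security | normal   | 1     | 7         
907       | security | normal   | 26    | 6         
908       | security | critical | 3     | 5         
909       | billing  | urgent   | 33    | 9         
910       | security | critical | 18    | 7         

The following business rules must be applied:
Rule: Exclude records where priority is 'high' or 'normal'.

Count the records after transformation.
6

Step 1: Count records to exclude
  - 2 (high) + 2 (normal) = 4 records
Step 2: Total records: 10
Step 3: Remaining = 10 - 4 = 6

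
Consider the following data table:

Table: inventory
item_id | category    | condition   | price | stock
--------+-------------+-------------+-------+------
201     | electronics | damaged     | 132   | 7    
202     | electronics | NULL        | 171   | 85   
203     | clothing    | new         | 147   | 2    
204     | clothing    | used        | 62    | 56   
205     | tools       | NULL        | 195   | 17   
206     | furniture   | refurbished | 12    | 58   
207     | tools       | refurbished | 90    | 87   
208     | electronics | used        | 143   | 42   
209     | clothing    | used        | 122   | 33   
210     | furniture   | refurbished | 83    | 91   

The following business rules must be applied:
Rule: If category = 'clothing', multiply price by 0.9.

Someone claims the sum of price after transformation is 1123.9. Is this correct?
Yes, the result is correct.

Step 1: Calculate the correct sum after transformation
Step 2: Apply multiplier 0.9 to records where category = 'clothing'
Step 3: Correct result = 1123.9
Step 4: Claimed result = 1123.9
Step 5: 1123.9 = 1123.9 ✓
Conclusion: The claimed result is correct.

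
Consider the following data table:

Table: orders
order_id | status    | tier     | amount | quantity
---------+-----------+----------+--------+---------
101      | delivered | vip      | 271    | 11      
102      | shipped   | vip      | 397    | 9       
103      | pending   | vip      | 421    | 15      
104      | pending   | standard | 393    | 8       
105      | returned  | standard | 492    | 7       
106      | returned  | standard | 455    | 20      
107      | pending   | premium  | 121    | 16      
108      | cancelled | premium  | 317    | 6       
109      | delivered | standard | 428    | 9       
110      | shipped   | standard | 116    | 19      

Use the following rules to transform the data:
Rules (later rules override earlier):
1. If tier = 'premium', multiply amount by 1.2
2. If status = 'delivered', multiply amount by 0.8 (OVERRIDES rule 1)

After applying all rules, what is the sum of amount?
3358.8

Step 1: Rule 2 takes priority for records with status = 'delivered'
  - 2 records: 699 × 0.8 = 559.2
Step 2: Rule 1 applies to remaining records with tier = 'premium'
  - 2 records: 438 × 1.2 = 525.6
Step 3: Other records unchanged: 2274
Step 4: Final sum = 559.2 + 525.6 + 2274 = 3358.8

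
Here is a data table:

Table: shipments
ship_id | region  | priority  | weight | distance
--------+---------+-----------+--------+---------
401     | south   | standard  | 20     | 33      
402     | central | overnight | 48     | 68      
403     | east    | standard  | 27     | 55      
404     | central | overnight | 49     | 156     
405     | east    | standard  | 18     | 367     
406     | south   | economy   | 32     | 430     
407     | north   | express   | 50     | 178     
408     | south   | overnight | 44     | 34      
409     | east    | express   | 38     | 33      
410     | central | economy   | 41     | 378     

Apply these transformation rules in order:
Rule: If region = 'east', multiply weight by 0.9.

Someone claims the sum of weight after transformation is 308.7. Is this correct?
No, the correct result is 358.7.

Step 1: Calculate the correct sum after transformation
Step 2: Apply multiplier 0.9 to records where region = 'east'
Step 3: Correct result = 358.7
Step 4: Claimed result = 308.7
Step 5: 358.7 ≠ 308.7
Conclusion: The claimed result is incorrect. The correct answer is 358.7.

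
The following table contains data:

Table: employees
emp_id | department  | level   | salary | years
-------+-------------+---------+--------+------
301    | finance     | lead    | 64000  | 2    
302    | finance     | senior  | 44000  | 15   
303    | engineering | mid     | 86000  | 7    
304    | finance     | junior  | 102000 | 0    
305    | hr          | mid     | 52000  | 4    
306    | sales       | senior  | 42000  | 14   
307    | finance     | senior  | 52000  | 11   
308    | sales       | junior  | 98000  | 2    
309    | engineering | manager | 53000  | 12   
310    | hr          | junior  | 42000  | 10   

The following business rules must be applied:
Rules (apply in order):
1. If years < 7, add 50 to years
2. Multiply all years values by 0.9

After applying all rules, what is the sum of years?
249.3

Step 1: Apply Rule 1 - Add 50 to records with years < 7
  - 4 records affected: 8 + (4 × 50) = 208
  - Unaffected records: 69
  - Sum after Rule 1: 277
Step 2: Apply Rule 2 - Multiply all by 0.9
  - 277 × 0.9 = 249.3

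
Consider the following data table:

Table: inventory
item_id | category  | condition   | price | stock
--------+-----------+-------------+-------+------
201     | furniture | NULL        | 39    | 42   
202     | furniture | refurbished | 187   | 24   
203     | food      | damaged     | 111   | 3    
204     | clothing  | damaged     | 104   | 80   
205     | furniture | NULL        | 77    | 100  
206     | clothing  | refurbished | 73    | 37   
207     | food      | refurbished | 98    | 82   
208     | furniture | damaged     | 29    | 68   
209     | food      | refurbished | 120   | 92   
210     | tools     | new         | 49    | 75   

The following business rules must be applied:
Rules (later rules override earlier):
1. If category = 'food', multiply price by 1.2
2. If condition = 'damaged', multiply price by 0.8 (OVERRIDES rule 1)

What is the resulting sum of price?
881.8

Step 1: Rule 2 takes priority for records with condition = 'damaged'
  - 3 records: 244 × 0.8 = 195.2
Step 2: Rule 1 applies to remaining records with category = 'food'
  - 2 records: 218 × 1.2 = 261.6
Step 3: Other records unchanged: 425
Step 4: Final sum = 195.2 + 261.6 + 425 = 881.8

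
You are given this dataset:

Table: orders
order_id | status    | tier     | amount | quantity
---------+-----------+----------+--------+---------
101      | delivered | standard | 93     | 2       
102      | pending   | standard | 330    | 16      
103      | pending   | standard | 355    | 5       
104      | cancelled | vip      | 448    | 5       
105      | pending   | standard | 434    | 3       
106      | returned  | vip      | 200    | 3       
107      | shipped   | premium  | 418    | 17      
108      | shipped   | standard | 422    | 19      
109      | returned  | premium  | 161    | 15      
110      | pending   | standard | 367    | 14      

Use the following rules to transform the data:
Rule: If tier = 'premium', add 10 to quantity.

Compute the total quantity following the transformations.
119

Step 1: Count records where tier = 'premium': 2
Step 2: Total bonus added: 2 × 10 = 20
Step 3: Original sum of quantity: 99
Step 4: Final sum = 99 + 20 = 119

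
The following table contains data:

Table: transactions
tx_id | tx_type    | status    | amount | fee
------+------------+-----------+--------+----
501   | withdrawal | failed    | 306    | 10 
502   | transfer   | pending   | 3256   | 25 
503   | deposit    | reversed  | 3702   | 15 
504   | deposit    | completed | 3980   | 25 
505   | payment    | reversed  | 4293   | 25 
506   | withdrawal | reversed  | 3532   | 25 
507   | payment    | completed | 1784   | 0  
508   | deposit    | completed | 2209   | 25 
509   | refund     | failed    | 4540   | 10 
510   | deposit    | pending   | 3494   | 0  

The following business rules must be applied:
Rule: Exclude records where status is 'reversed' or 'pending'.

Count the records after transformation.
5

Step 1: Count records to exclude
  - 3 (reversed) + 2 (pending) = 5 records
Step 2: Total records: 10
Step 3: Remaining = 10 - 5 = 5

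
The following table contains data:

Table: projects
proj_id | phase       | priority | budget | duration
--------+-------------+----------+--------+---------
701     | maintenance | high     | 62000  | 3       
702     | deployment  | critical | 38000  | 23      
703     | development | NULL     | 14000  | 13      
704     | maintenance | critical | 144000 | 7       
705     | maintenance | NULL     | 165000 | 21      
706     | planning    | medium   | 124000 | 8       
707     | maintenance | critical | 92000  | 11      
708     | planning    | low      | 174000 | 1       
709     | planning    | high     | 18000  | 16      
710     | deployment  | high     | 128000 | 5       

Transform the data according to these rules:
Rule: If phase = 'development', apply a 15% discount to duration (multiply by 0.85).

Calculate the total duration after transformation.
106.05

Step 1: Records with phase = 'development' have total duration = 13
Step 2: Apply multiplier: 13 × 0.85 = 11.05
Step 3: Other records total: 95
Step 4: Final sum = 11.05 + 95 = 106.05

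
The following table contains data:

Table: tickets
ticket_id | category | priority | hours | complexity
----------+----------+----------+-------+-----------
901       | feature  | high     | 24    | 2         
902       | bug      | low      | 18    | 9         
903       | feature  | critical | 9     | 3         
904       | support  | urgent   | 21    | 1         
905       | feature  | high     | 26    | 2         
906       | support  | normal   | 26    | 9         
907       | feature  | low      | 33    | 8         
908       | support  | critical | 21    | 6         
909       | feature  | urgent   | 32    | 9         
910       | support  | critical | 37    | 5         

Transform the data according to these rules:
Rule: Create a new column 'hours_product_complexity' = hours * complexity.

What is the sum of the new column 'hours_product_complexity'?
1407

Step 1: For each record, compute hours * complexity
Example calculations:
  24 * 2 = 48
  18 * 9 = 162
  9 * 3 = 27
  ...
Step 2: Sum all derived values
Step 3: Total = 1407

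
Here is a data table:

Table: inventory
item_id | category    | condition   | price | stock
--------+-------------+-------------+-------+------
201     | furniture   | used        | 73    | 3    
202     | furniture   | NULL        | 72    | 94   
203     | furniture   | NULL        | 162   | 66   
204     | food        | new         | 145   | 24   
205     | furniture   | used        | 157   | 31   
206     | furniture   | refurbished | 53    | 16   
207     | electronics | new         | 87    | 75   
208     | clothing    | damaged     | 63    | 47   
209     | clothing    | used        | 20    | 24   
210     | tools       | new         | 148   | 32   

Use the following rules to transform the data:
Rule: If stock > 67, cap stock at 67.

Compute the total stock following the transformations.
377

Step 1: 2 records have stock > 67
Step 2: These records originally summed to 169
Step 3: After capping: 2 × 67 = 134
Step 4: Unaffected records sum: 243
Step 5: Final sum = 134 + 243 = 377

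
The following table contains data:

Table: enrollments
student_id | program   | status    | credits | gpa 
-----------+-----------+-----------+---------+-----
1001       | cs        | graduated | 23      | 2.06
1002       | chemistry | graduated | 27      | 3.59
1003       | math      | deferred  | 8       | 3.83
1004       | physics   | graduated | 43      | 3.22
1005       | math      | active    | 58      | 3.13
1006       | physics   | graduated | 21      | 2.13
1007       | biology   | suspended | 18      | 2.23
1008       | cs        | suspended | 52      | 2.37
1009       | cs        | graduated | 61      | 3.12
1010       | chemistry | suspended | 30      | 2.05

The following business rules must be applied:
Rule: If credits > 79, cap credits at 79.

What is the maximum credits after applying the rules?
61

Step 1: Original maximum credits = 61
Step 2: Check cap of 79 against maximum
Step 3: No records exceed the cap (max 61 <= cap 79), so no capping applies
Step 4: Maximum after transformation = 61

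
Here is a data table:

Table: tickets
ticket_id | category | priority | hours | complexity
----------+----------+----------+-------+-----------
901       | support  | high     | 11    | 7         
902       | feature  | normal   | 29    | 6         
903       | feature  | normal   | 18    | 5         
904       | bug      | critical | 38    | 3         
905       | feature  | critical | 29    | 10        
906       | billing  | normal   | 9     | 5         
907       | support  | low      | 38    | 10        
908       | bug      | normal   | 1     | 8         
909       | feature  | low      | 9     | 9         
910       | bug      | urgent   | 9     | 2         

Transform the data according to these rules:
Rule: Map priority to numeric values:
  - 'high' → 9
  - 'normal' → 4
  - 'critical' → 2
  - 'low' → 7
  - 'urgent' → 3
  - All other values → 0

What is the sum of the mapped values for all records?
46

Step 1: Apply mapping to each record
Step 2: Count by status:
  'high': 1 records × 9 = 9
  'normal': 4 records × 4 = 16
  'critical': 2 records × 2 = 4
  'low': 2 records × 7 = 14
  'urgent': 1 records × 3 = 3
Step 3: Sum all mapped values = 46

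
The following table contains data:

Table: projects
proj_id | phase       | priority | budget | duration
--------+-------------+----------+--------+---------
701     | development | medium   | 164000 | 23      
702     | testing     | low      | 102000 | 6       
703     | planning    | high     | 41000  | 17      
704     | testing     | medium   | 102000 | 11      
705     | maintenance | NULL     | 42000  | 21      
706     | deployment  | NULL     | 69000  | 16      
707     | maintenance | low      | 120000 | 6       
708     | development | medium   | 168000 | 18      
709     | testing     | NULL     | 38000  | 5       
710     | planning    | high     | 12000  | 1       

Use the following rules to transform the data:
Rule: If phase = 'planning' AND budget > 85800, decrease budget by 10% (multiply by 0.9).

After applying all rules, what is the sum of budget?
858000

Step 1: Find records where phase = 'planning' AND budget > 85800
Step 2: 0 records match, summing to 0
Step 3: After multiplier: 0 × 0.9 = 0.0
Step 4: Unaffected records sum: 858000
Step 5: Final sum = 0.0 + 858000 = 858000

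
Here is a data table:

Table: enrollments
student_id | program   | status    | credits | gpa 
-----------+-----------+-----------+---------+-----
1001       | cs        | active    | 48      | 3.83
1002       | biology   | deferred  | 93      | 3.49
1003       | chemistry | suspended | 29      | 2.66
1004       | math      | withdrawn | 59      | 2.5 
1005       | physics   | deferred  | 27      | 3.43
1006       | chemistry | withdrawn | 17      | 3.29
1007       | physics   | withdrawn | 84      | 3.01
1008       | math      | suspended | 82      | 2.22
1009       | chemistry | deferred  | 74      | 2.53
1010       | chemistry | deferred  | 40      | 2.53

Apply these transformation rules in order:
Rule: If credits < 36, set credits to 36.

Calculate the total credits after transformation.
588

Step 1: 3 records have credits < 36
Step 2: These records originally summed to 73
Step 3: After setting to minimum: 3 × 36 = 108
Step 4: Unaffected records sum: 480
Step 5: Final sum = 108 + 480 = 588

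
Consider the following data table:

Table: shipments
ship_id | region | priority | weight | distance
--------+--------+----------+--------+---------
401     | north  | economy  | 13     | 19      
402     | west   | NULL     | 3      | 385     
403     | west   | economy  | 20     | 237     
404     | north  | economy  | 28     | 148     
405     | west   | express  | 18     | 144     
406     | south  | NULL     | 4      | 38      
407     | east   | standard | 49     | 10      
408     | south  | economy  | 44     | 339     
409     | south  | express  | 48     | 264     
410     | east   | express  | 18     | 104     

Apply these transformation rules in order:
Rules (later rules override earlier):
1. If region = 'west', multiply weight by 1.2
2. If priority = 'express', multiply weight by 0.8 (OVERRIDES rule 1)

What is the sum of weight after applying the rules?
232.8

Step 1: Rule 2 takes priority for records with priority = 'express'
  - 3 records: 84 × 0.8 = 67.2
Step 2: Rule 1 applies to remaining records with region = 'west'
  - 2 records: 23 × 1.2 = 27.6
Step 3: Other records unchanged: 138
Step 4: Final sum = 67.2 + 27.6 + 138 = 232.8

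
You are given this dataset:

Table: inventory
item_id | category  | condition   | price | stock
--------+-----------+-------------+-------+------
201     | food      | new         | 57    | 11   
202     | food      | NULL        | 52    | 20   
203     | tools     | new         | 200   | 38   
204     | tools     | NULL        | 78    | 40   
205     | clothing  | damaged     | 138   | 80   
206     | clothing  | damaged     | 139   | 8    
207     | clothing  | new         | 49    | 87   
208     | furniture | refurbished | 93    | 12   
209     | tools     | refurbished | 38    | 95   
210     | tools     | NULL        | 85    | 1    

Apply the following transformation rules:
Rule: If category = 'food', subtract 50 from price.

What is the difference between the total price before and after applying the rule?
100

Step 1: Original sum of price = 929
Step 2: 2 records have category = 'food'
Step 3: Each affected record changes by -50
Step 4: Total change = 2 × -50 = -100
Step 5: New sum = 929 + -100 = 829
Step 6: Difference = |829 - 929| = 100
        (Sum decreased by 100)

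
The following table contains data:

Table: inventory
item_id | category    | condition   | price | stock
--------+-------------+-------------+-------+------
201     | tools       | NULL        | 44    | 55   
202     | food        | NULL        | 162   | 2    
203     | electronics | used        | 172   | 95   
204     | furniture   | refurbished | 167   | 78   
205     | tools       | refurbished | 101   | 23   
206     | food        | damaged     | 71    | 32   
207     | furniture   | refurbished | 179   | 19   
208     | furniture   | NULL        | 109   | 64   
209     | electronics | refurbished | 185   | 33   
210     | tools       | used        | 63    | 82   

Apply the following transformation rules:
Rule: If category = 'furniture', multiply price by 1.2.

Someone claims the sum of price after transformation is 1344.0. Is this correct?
Yes, the result is correct.

Step 1: Calculate the correct sum after transformation
Step 2: Apply multiplier 1.2 to records where category = 'furniture'
Step 3: Correct result = 1344.0
Step 4: Claimed result = 1344.0
Step 5: 1344.0 = 1344.0 ✓
Conclusion: The claimed result is correct.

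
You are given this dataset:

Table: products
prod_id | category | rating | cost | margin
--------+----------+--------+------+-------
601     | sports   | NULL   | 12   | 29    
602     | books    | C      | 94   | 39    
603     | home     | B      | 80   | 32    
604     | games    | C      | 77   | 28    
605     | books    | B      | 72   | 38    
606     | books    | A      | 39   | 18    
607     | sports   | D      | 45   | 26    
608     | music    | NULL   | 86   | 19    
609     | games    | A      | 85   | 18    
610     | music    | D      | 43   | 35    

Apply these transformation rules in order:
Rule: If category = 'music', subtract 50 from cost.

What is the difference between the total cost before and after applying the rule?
100

Step 1: Original sum of cost = 633
Step 2: 2 records have category = 'music'
Step 3: Each affected record changes by -50
Step 4: Total change = 2 × -50 = -100
Step 5: New sum = 633 + -100 = 533
Step 6: Difference = |533 - 633| = 100
        (Sum decreased by 100)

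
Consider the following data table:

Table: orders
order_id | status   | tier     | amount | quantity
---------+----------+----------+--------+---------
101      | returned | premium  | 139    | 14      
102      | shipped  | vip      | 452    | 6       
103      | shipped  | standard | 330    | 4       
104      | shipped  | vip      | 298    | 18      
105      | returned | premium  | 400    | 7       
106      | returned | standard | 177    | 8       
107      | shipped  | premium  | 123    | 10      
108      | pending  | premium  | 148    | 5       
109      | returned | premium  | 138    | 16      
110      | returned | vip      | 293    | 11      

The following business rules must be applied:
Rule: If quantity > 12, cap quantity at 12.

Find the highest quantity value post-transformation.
12

Step 1: Original maximum quantity = 18
Step 2: Apply cap at 12
Step 3: 3 records had quantity > 12 and were capped
Step 4: Maximum after transformation = 12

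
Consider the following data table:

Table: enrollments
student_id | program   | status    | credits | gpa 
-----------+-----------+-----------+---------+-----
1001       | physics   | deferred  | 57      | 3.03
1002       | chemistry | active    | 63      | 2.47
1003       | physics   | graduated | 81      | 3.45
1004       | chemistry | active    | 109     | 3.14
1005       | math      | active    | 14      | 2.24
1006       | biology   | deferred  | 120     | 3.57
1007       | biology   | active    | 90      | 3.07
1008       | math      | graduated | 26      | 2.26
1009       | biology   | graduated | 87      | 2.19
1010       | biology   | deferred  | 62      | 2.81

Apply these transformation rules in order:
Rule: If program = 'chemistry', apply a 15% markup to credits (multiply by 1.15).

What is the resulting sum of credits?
734.8

Step 1: Records with program = 'chemistry' have total credits = 172
Step 2: Apply multiplier: 172 × 1.15 = 197.8
Step 3: Other records total: 537
Step 4: Final sum = 197.8 + 537 = 734.8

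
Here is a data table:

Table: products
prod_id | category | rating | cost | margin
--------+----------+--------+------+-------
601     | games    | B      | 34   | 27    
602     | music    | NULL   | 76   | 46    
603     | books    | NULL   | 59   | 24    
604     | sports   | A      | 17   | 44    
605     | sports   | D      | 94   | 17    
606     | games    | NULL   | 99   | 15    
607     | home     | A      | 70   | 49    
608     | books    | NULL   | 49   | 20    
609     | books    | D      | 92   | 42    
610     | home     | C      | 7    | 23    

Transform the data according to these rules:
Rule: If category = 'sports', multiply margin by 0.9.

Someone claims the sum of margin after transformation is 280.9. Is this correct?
No, the correct result is 300.9.

Step 1: Calculate the correct sum after transformation
Step 2: Apply multiplier 0.9 to records where category = 'sports'
Step 3: Correct result = 300.9
Step 4: Claimed result = 280.9
Step 5: 300.9 ≠ 280.9
Conclusion: The claimed result is incorrect. The correct answer is 300.9.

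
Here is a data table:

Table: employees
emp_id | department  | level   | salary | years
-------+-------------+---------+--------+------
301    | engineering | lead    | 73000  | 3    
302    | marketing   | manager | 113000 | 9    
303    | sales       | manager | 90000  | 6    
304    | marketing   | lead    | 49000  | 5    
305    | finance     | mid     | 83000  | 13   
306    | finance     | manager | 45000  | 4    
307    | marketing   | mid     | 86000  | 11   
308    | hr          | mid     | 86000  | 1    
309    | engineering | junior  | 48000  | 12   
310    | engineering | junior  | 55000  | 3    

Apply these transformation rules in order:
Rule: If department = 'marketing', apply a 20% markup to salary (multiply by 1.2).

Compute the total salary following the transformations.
777600.0

Step 1: Records with department = 'marketing' have total salary = 248000
Step 2: Apply multiplier: 248000 × 1.2 = 297600.0
Step 3: Other records total: 480000
Step 4: Final sum = 297600.0 + 480000 = 777600.0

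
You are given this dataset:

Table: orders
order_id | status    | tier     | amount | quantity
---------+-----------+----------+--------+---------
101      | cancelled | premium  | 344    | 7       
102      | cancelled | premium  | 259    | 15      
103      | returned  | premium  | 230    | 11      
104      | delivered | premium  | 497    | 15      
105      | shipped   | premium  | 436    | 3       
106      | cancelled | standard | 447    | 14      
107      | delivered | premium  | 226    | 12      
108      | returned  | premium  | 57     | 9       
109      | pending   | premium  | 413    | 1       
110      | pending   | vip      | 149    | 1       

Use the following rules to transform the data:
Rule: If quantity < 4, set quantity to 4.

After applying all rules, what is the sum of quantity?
95

Step 1: 3 records have quantity < 4
Step 2: These records originally summed to 5
Step 3: After setting to minimum: 3 × 4 = 12
Step 4: Unaffected records sum: 83
Step 5: Final sum = 12 + 83 = 95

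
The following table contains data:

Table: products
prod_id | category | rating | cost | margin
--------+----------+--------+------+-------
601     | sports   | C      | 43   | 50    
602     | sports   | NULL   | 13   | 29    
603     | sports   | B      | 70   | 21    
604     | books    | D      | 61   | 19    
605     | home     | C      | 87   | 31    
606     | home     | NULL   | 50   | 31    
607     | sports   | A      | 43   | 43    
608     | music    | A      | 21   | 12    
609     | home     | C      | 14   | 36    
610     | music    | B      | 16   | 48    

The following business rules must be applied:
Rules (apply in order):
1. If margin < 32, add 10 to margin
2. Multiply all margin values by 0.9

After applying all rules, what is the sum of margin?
342.0

Step 1: Apply Rule 1 - Add 10 to records with margin < 32
  - 6 records affected: 143 + (6 × 10) = 203
  - Unaffected records: 177
  - Sum after Rule 1: 380
Step 2: Apply Rule 2 - Multiply all by 0.9
  - 380 × 0.9 = 342.0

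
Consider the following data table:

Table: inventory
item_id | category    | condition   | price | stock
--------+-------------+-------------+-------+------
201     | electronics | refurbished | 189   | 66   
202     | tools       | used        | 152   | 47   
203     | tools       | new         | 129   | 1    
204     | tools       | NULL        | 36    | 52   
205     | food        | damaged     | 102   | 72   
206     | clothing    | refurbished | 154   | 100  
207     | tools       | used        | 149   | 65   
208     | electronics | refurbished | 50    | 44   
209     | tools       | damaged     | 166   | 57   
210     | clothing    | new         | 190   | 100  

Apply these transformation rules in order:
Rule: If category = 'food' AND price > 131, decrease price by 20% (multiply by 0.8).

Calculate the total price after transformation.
1317

Step 1: Find records where category = 'food' AND price > 131
Step 2: 0 records match, summing to 0
Step 3: After multiplier: 0 × 0.8 = 0.0
Step 4: Unaffected records sum: 1317
Step 5: Final sum = 0.0 + 1317 = 1317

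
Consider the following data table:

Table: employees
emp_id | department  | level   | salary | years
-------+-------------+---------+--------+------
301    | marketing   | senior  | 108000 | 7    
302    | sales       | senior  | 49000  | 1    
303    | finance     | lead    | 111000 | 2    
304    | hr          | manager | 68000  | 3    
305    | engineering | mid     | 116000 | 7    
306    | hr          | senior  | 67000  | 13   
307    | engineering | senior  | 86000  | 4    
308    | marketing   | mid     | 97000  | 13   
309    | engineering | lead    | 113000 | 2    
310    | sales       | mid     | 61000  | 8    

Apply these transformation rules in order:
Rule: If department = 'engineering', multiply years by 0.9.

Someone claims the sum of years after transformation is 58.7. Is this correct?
Yes, the result is correct.

Step 1: Calculate the correct sum after transformation
Step 2: Apply multiplier 0.9 to records where department = 'engineering'
Step 3: Correct result = 58.7
Step 4: Claimed result = 58.7
Step 5: 58.7 = 58.7 ✓
Conclusion: The claimed result is correct.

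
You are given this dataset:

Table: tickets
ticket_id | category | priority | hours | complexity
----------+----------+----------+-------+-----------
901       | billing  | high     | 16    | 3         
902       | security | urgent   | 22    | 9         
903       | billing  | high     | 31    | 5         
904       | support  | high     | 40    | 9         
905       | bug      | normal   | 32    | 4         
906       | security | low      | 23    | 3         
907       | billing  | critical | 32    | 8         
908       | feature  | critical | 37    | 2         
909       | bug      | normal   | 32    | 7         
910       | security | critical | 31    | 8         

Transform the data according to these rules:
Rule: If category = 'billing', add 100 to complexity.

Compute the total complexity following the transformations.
358

Step 1: Count records where category = 'billing': 3
Step 2: Total bonus added: 3 × 100 = 300
Step 3: Original sum of complexity: 58
Step 4: Final sum = 58 + 300 = 358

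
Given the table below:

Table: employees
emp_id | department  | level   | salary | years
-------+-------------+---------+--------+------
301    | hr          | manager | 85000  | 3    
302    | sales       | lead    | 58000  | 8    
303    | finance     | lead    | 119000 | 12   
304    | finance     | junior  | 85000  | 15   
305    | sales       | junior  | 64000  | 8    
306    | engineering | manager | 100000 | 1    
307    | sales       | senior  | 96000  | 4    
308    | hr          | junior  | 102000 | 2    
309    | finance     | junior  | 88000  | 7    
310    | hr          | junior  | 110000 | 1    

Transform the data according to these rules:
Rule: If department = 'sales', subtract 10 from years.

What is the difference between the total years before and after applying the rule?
30

Step 1: Original sum of years = 61
Step 2: 3 records have department = 'sales'
Step 3: Each affected record changes by -10
Step 4: Total change = 3 × -10 = -30
Step 5: New sum = 61 + -30 = 31
Step 6: Difference = |31 - 61| = 30
        (Sum decreased by 30)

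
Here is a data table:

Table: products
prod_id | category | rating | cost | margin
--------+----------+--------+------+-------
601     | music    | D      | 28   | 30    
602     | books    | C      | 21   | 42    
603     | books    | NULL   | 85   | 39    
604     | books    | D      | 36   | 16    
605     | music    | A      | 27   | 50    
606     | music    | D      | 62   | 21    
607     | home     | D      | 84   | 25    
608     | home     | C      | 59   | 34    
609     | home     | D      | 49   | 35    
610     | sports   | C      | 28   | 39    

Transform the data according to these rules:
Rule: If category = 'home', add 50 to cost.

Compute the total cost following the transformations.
629

Step 1: Count records where category = 'home': 3
Step 2: Total bonus added: 3 × 50 = 150
Step 3: Original sum of cost: 479
Step 4: Final sum = 479 + 150 = 629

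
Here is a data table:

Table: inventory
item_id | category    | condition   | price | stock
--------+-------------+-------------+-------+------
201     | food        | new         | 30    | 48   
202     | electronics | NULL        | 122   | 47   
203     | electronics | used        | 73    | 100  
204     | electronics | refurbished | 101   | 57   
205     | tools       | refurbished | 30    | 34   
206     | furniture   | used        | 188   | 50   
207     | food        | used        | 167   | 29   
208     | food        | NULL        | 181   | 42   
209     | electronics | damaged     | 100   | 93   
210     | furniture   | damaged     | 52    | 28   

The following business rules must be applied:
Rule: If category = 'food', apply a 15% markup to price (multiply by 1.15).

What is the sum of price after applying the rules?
1100.7

Step 1: Records with category = 'food' have total price = 378
Step 2: Apply multiplier: 378 × 1.15 = 434.7
Step 3: Other records total: 666
Step 4: Final sum = 434.7 + 666 = 1100.7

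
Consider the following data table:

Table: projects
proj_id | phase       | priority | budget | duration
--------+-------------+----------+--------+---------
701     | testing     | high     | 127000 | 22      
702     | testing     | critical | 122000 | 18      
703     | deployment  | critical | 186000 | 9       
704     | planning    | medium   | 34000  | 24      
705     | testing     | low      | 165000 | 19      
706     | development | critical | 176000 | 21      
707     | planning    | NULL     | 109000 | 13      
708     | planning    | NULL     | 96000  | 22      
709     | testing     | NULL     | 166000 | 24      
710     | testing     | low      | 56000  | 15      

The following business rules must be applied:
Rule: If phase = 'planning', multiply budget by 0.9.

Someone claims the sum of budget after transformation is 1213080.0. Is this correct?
No, the correct result is 1213100.0.

Step 1: Calculate the correct sum after transformation
Step 2: Apply multiplier 0.9 to records where phase = 'planning'
Step 3: Correct result = 1213100.0
Step 4: Claimed result = 1213080.0
Step 5: 1213100.0 ≠ 1213080.0
Conclusion: The claimed result is incorrect. The correct answer is 1213100.0.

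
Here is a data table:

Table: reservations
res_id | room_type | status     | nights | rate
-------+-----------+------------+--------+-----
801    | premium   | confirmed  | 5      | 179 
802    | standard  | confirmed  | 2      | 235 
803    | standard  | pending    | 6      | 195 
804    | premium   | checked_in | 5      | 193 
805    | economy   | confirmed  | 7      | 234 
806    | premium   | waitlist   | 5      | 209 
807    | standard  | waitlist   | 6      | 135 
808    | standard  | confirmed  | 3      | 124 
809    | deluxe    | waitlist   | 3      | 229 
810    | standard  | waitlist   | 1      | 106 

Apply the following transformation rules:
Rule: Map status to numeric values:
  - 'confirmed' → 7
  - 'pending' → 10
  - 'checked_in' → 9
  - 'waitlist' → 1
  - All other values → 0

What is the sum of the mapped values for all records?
51

Step 1: Apply mapping to each record
Step 2: Count by status:
  'confirmed': 4 records × 7 = 28
  'pending': 1 records × 10 = 10
  'checked_in': 1 records × 9 = 9
  'waitlist': 4 records × 1 = 4
Step 3: Sum all mapped values = 51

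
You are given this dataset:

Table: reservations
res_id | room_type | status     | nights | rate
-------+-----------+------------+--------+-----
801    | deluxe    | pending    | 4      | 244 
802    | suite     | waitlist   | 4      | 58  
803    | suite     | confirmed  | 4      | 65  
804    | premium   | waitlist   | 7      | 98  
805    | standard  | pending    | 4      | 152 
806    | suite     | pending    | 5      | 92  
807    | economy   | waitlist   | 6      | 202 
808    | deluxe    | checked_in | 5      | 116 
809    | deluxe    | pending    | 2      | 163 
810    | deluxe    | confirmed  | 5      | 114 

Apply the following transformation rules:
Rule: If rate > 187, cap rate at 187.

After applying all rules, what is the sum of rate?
1232

Step 1: 2 records have rate > 187
Step 2: These records originally summed to 446
Step 3: After capping: 2 × 187 = 374
Step 4: Unaffected records sum: 858
Step 5: Final sum = 374 + 858 = 1232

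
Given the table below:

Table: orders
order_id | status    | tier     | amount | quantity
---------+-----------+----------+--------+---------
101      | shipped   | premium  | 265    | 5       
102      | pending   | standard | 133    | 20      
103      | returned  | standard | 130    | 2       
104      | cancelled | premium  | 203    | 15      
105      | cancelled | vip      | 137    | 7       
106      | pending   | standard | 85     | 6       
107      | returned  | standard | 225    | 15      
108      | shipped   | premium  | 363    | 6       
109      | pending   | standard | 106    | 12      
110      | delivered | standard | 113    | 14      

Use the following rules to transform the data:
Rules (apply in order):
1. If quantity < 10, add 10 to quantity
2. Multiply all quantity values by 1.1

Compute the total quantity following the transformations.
167.2

Step 1: Apply Rule 1 - Add 10 to records with quantity < 10
  - 5 records affected: 26 + (5 × 10) = 76
  - Unaffected records: 76
  - Sum after Rule 1: 152
Step 2: Apply Rule 2 - Multiply all by 1.1
  - 152 × 1.1 = 167.2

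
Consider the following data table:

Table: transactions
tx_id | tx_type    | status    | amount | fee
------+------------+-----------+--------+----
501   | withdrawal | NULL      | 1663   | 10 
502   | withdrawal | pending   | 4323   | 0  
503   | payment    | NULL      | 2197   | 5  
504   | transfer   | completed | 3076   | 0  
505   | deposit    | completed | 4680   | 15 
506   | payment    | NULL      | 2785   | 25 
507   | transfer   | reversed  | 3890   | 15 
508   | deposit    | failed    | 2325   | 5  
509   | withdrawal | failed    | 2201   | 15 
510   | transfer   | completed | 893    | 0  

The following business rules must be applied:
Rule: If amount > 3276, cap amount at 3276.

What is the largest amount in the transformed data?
3276

Step 1: Original maximum amount = 4680
Step 2: Apply cap at 3276
Step 3: 3 records had amount > 3276 and were capped
Step 4: Maximum after transformation = 3276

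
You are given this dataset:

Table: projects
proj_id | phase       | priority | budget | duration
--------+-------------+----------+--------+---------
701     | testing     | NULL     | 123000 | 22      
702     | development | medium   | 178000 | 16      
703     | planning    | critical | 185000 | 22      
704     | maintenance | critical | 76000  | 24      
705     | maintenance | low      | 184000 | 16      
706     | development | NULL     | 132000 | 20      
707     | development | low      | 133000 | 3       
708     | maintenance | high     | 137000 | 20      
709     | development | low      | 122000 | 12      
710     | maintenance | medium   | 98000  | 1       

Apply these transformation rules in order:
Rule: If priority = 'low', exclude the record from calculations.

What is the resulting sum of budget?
929000

Step 1: Identify records where priority = 'low'
Step 2: The excluded records sum to 439000
Step 3: Original total budget = 1368000
Step 4: Remaining total = 1368000 - 439000 = 929000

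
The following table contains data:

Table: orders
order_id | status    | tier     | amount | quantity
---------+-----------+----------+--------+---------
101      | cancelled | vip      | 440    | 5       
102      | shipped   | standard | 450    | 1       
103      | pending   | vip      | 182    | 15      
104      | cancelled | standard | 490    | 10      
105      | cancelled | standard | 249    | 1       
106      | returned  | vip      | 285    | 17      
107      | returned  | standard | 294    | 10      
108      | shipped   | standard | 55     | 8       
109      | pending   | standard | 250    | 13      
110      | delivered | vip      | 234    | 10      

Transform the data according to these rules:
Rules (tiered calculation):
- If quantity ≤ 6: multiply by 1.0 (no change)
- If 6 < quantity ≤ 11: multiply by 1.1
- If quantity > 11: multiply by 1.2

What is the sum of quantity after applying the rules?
102.8

Step 1: Tier 1 (quantity ≤ 6): 3 records, sum = 7 × 1.0 = 7.0
Step 2: Tier 2 (6 < quantity ≤ 11): 4 records, sum = 38 × 1.1 = 41.8
Step 3: Tier 3 (quantity > 11): 3 records, sum = 45 × 1.2 = 54.0
Step 4: Final sum = 7.0 + 41.8 + 54.0 = 102.8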